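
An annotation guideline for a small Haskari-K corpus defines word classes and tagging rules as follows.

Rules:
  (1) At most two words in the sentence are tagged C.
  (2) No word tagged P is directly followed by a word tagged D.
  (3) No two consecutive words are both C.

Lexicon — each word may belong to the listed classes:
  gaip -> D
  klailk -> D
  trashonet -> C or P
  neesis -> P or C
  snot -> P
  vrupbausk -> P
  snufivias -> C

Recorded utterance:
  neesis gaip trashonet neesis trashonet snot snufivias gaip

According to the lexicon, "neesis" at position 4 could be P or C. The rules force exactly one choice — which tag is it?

Candidates per position — 1:neesis {P,C}; 2:gaip {D}; 3:trashonet {C,P}; 4:neesis {P,C}; 5:trashonet {C,P}; 6:snot {P}; 7:snufivias {C}; 8:gaip {D}.
Word 1 cannot be P — rule 2 would then fail for every completion. It is C.
Word 3 cannot be C — rule 1 would then fail for every completion. It is P.
Word 4 cannot be C — rule 1 would then fail for every completion. It is P.
Word 5 cannot be C — rule 1 would then fail for every completion. It is P.
The unique satisfying tagging is: C D P P P P C D.
Check: rule 1 ✓; rule 2 ✓; rule 3 ✓.

P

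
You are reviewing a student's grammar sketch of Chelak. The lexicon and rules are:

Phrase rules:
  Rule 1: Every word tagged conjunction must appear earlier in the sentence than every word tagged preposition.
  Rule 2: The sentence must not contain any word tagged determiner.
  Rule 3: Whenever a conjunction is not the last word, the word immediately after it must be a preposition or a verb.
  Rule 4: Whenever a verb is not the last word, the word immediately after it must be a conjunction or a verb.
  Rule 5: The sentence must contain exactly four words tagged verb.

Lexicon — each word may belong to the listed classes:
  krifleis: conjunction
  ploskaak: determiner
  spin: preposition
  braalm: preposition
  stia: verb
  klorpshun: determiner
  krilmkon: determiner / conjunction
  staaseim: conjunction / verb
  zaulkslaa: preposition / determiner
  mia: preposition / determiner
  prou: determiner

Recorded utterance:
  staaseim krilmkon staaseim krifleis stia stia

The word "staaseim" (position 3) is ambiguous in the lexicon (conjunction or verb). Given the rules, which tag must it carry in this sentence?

Candidates per position — 1:staaseim {conjunction,verb}; 2:krilmkon {determiner,conjunction}; 3:staaseim {conjunction,verb}; 4:krifleis {conjunction}; 5:stia {verb}; 6:stia {verb}.
Position 1: tagging it conjunction would leave rule 3 unsatisfiable, so it must be verb.
Position 2: tagging it determiner would leave rule 2 unsatisfiable, so it must be conjunction.
Position 3: tagging it conjunction would leave rule 3 unsatisfiable, so it must be verb.
The only consistent sequence is: verb conjunction verb conjunction verb verb.
Check: rule 1 ✓; rule 2 ✓; rule 3 ✓; rule 4 ✓; rule 5 ✓.

verb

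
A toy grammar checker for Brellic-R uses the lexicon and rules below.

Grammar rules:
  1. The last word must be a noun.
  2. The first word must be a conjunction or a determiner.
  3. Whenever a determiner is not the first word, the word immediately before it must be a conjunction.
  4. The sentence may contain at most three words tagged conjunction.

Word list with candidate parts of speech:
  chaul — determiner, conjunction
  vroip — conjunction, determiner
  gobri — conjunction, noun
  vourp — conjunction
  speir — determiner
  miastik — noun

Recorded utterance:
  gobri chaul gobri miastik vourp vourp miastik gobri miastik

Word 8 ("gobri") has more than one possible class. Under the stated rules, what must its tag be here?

Candidates per position — 1:gobri {conjunction,noun}; 2:chaul {determiner,conjunction}; 3:gobri {conjunction,noun}; 4:miastik {noun}; 5:vourp {conjunction}; 6:vourp {conjunction}; 7:miastik {noun}; 8:gobri {conjunction,noun}; 9:miastik {noun}.
If word 1 were noun, no tagging could satisfy rule 2; so word 1 is conjunction.
If word 2 were conjunction, no tagging could satisfy rule 4; so word 2 is determiner.
If word 3 were conjunction, no tagging could satisfy rule 4; so word 3 is noun.
If word 8 were conjunction, no tagging could satisfy rule 4; so word 8 is noun.
That leaves exactly one tagging: conjunction determiner noun noun conjunction conjunction noun noun noun.
Verifying each rule — rule 1 ✓; rule 2 ✓; rule 3 ✓; rule 4 ✓.

noun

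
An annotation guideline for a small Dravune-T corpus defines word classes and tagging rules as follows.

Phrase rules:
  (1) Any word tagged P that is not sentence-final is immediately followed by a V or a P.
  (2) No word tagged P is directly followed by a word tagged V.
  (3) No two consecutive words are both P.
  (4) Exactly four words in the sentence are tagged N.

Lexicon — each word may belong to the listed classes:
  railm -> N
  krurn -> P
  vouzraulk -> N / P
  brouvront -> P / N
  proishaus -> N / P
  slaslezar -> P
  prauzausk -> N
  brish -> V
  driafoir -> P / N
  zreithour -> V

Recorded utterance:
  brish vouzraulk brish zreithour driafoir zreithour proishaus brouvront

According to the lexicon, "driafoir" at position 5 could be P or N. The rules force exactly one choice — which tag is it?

Candidates per position — 1:brish {V}; 2:vouzraulk {N,P}; 3:brish {V}; 4:zreithour {V}; 5:driafoir {P,N}; 6:zreithour {V}; 7:proishaus {N,P}; 8:brouvront {P,N}.
If word 2 were P, no tagging could satisfy rule 2; so word 2 is N.
If word 5 were P, no tagging could satisfy rule 2; so word 5 is N.
If word 7 were P, no tagging could satisfy rule 4; so word 7 is N.
If word 8 were P, no tagging could satisfy rule 4; so word 8 is N.
The unique satisfying tagging is: V N V V N V N N.
Verifying each rule — rule 1 satisfied; rule 2 satisfied; rule 3 satisfied; rule 4 satisfied.

N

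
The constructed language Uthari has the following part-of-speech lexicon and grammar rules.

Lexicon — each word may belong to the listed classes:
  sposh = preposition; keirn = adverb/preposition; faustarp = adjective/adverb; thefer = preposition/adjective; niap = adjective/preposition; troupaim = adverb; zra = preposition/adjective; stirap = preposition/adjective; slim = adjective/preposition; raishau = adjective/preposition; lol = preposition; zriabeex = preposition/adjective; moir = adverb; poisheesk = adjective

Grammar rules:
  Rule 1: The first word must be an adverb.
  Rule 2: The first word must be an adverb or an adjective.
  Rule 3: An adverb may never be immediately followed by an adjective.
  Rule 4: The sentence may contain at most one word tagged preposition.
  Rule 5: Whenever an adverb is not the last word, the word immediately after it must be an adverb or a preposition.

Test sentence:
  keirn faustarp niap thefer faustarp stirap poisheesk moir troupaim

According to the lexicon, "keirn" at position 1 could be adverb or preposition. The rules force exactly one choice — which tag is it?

Candidates per position — 1:keirn {adverb,preposition}; 2:faustarp {adjective,adverb}; 3:niap {adjective,preposition}; 4:thefer {preposition,adjective}; 5:faustarp {adjective,adverb}; 6:stirap {preposition,adjective}; 7:poisheesk {adjective}; 8:moir {adverb}; 9:troupaim {adverb}.
Word 1 cannot be preposition — rule 1 would then fail for every completion. It is adverb.
Word 2 cannot be adjective — rule 3 would then fail for every completion. It is adverb.
Word 3 cannot be adjective — rule 3 would then fail for every completion. It is preposition.
Word 4 cannot be preposition — rule 4 would then fail for every completion. It is adjective.
Word 6 cannot be preposition — rule 4 would then fail for every completion. It is adjective.
Word 5 cannot be adverb — rule 3 would then fail for every completion. It is adjective.
So the tagging must be: adverb adverb preposition adjective adjective adjective adjective adverb adverb.
Verifying each rule — rule 1 ✓; rule 2 ✓; rule 3 ✓; rule 4 ✓; rule 5 ✓.

adverb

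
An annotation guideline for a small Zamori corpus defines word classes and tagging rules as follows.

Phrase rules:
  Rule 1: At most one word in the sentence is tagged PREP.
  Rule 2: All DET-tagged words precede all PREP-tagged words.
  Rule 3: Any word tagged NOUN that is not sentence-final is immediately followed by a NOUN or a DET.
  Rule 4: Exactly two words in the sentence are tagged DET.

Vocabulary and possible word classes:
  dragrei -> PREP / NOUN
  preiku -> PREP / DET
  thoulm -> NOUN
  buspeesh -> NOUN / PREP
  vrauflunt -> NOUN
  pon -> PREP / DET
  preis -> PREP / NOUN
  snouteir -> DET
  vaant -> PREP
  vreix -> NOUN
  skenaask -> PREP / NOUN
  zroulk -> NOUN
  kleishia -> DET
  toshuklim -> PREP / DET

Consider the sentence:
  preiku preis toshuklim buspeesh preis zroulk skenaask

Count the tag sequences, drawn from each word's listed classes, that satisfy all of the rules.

Candidates per position — 1:preiku {PREP,DET}; 2:preis {PREP,NOUN}; 3:toshuklim {PREP,DET}; 4:buspeesh {NOUN,PREP}; 5:preis {PREP,NOUN}; 6:zroulk {NOUN}; 7:skenaask {PREP,NOUN}.
There are 64 candidate sequences in total.
The sequences that satisfy every rule: DET NOUN DET NOUN NOUN NOUN NOUN; DET NOUN DET PREP NOUN NOUN NOUN.
Count = 2.

2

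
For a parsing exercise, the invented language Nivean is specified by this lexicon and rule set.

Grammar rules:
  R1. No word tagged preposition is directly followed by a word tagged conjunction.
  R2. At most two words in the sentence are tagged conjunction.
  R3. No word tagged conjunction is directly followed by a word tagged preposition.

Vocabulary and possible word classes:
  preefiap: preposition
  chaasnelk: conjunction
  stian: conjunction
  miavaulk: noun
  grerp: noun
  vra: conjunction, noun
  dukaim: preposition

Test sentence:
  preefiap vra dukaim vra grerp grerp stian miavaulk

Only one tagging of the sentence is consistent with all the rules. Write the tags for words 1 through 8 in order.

preposition noun preposition noun noun noun conjunction noun

Candidates per position — 1:preefiap {preposition}; 2:vra {conjunction,noun}; 3:dukaim {preposition}; 4:vra {conjunction,noun}; 5:grerp {noun}; 6:grerp {noun}; 7:stian {conjunction}; 8:miavaulk {noun}.
Position 2: tagging it conjunction would leave rule 1 unsatisfiable, so it must be noun.
Position 4: tagging it conjunction would leave rule 1 unsatisfiable, so it must be noun.
That leaves exactly one tagging: preposition noun preposition noun noun noun conjunction noun.
Rule-by-rule: rule 1 ✓; rule 2 ✓; rule 3 ✓.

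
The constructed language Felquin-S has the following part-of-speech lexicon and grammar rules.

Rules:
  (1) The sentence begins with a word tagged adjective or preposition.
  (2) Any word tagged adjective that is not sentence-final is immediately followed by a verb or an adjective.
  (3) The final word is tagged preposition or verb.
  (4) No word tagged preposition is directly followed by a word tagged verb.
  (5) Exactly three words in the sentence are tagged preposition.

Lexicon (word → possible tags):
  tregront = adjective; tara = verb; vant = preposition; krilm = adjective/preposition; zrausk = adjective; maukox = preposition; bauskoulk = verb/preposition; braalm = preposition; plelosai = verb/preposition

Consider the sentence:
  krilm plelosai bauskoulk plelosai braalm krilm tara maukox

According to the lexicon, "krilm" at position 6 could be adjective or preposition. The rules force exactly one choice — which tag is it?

adjective

Candidates per position — 1:krilm {adjective,preposition}; 2:plelosai {verb,preposition}; 3:bauskoulk {verb,preposition}; 4:plelosai {verb,preposition}; 5:braalm {preposition}; 6:krilm {adjective,preposition}; 7:tara {verb}; 8:maukox {preposition}.
Word 6 cannot be preposition — rule 4 would then fail for every completion. It is adjective.
The remaining ambiguous positions (1, 2, 3, 4) are resolved jointly — only one combination satisfies every rule.
The unique satisfying tagging is: adjective verb verb preposition preposition adjective verb preposition.
Rule-by-rule: rule 1 ✓; rule 2 ✓; rule 3 ✓; rule 4 ✓; rule 5 ✓.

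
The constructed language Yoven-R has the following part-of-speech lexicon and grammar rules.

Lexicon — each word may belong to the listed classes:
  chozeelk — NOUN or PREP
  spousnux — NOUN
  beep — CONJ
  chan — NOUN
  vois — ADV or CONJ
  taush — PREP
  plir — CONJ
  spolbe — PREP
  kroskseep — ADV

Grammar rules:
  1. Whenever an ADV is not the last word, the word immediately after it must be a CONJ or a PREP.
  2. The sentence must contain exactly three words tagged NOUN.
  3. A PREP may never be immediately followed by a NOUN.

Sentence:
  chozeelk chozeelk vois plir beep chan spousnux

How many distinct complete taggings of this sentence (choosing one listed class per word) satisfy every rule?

Candidates per position — 1:chozeelk {NOUN,PREP}; 2:chozeelk {NOUN,PREP}; 3:vois {ADV,CONJ}; 4:plir {CONJ}; 5:beep {CONJ}; 6:chan {NOUN}; 7:spousnux {NOUN}.
There are 8 candidate sequences in total.
The sequences that satisfy every rule: NOUN PREP ADV CONJ CONJ NOUN NOUN; NOUN PREP CONJ CONJ CONJ NOUN NOUN.
Count = 2.

2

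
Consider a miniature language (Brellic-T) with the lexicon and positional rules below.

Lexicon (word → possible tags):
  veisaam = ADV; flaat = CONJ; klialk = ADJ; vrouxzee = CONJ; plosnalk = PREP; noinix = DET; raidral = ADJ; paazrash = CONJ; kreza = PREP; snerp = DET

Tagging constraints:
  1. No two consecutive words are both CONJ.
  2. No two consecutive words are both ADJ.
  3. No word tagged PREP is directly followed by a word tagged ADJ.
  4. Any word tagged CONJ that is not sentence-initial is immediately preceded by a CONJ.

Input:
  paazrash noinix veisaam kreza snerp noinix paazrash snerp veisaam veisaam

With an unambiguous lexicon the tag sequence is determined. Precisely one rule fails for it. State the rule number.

4

Fixed tagging: CONJ DET ADV PREP DET DET CONJ DET ADV ADV.
Applying the rules: R1 pass, R2 pass, R3 pass, R4 fail.
Only rule 4 fails.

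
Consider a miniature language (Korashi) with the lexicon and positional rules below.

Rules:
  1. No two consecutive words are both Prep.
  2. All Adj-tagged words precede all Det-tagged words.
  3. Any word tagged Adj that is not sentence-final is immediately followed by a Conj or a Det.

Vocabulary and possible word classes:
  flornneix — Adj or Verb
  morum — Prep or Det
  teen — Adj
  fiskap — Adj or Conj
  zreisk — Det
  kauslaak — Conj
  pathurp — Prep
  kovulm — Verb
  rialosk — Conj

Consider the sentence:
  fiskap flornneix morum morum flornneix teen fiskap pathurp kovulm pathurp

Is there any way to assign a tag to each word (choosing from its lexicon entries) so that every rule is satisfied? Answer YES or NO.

Candidates per position — 1:fiskap {Adj,Conj}; 2:flornneix {Adj,Verb}; 3:morum {Prep,Det}; 4:morum {Prep,Det}; 5:flornneix {Adj,Verb}; 6:teen {Adj}; 7:fiskap {Adj,Conj}; 8:pathurp {Prep}; 9:kovulm {Verb}; 10:pathurp {Prep}.
Every candidate sequence violates at least one rule; no consistent tagging exists.

NO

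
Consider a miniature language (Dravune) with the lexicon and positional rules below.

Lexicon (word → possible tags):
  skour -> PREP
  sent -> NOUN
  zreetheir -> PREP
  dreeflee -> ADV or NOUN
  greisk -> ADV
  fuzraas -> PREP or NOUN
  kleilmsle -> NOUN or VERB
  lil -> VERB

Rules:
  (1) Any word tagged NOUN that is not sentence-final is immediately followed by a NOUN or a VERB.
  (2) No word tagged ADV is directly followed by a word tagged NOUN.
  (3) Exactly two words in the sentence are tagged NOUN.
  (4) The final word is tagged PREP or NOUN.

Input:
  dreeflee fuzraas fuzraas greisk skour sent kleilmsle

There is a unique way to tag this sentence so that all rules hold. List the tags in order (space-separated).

Candidates per position — 1:dreeflee {ADV,NOUN}; 2:fuzraas {PREP,NOUN}; 3:fuzraas {PREP,NOUN}; 4:greisk {ADV}; 5:skour {PREP}; 6:sent {NOUN}; 7:kleilmsle {NOUN,VERB}.
At position 1, choosing NOUN makes rule 1 impossible to satisfy; hence ADV.
At position 2, choosing NOUN makes rule 1 impossible to satisfy; hence PREP.
At position 3, choosing NOUN makes rule 1 impossible to satisfy; hence PREP.
At position 7, choosing VERB makes rule 3 impossible to satisfy; hence NOUN.
So the tagging must be: ADV PREP PREP ADV PREP NOUN NOUN.
Check: rule 1 holds; rule 2 holds; rule 3 holds; rule 4 holds.

ADV PREP PREP ADV PREP NOUN NOUN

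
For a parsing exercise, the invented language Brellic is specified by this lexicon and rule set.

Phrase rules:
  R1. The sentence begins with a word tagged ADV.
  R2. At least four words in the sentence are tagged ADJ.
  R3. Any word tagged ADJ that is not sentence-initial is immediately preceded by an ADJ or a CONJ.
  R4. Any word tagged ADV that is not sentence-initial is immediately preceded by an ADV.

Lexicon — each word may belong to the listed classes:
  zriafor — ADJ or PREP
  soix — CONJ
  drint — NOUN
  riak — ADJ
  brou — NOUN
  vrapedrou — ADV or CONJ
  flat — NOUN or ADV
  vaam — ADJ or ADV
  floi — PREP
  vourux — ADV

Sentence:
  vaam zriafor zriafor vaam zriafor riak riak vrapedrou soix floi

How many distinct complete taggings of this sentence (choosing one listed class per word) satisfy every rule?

0

Candidates per position — 1:vaam {ADJ,ADV}; 2:zriafor {ADJ,PREP}; 3:zriafor {ADJ,PREP}; 4:vaam {ADJ,ADV}; 5:zriafor {ADJ,PREP}; 6:riak {ADJ}; 7:riak {ADJ}; 8:vrapedrou {ADV,CONJ}; 9:soix {CONJ}; 10:floi {PREP}.
There are 64 candidate sequences in total.
Every candidate sequence violates at least one rule; no consistent tagging exists.
Count = 0.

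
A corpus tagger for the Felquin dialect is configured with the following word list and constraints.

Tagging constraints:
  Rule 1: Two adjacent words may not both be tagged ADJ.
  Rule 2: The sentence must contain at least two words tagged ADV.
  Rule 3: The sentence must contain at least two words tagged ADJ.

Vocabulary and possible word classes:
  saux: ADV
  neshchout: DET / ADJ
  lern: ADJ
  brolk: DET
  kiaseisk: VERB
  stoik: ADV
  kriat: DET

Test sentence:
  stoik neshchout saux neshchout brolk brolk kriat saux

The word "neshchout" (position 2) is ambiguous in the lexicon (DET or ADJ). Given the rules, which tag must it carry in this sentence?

Candidates per position — 1:stoik {ADV}; 2:neshchout {DET,ADJ}; 3:saux {ADV}; 4:neshchout {DET,ADJ}; 5:brolk {DET}; 6:brolk {DET}; 7:kriat {DET}; 8:saux {ADV}.
Position 2: tagging it DET would leave rule 3 unsatisfiable, so it must be ADJ.
Position 4: tagging it DET would leave rule 3 unsatisfiable, so it must be ADJ.
So the tagging must be: ADV ADJ ADV ADJ DET DET DET ADV.
Check: rule 1 ok; rule 2 ok; rule 3 ok.

ADJ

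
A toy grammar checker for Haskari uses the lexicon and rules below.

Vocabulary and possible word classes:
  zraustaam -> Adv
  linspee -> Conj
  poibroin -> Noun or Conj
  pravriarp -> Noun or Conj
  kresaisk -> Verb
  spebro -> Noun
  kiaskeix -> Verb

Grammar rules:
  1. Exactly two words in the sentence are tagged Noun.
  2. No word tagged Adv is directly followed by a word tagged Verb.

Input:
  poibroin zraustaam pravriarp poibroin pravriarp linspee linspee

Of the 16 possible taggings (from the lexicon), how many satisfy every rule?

Candidates per position — 1:poibroin {Noun,Conj}; 2:zraustaam {Adv}; 3:pravriarp {Noun,Conj}; 4:poibroin {Noun,Conj}; 5:pravriarp {Noun,Conj}; 6:linspee {Conj}; 7:linspee {Conj}.
There are 16 candidate sequences in total.
Checking each against the rules leaves 6 sequences.
Count = 6.

6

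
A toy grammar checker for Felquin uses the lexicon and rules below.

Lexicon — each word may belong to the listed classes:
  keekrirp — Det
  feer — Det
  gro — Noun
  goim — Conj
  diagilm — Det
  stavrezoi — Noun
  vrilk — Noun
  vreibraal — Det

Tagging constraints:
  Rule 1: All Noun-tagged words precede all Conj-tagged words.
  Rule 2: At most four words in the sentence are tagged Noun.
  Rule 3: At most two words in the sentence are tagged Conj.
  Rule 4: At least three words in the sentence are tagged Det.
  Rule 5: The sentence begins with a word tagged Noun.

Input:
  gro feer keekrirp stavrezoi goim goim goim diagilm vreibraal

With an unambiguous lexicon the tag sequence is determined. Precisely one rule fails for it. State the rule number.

Fixed tagging: Noun Det Det Noun Conj Conj Conj Det Det.
Rule check: R1 pass, R2 pass, R3 fail, R4 pass, R5 pass.
Only rule 3 fails.

3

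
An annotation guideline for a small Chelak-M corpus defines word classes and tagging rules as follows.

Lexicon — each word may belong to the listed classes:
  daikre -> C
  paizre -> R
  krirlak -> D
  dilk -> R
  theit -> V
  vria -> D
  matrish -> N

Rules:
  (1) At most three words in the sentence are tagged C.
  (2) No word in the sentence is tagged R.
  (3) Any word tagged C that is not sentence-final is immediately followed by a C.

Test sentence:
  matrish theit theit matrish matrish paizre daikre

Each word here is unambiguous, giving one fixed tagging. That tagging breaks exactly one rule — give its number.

2

Fixed tagging: N V V N N R C.
Checking each rule: R1 ✓, R2 ✗, R3 ✓.
Only rule 2 fails.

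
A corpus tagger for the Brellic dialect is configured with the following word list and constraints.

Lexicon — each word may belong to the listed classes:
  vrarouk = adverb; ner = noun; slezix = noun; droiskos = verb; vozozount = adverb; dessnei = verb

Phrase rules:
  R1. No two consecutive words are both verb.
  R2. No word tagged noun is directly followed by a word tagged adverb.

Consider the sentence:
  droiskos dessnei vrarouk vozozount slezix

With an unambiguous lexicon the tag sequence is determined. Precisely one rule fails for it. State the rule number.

Fixed tagging: verb verb adverb adverb noun.
Applying the rules: R1 fail, R2 pass.
Only rule 1 fails.

1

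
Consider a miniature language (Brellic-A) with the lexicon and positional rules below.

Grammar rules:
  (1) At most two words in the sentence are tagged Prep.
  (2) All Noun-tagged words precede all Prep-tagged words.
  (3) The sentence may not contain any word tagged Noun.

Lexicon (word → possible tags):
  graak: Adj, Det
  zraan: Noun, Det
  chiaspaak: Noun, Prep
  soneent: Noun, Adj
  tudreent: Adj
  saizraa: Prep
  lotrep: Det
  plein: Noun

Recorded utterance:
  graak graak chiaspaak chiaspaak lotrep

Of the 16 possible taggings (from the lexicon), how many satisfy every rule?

4

Candidates per position — 1:graak {Adj,Det}; 2:graak {Adj,Det}; 3:chiaspaak {Noun,Prep}; 4:chiaspaak {Noun,Prep}; 5:lotrep {Det}.
There are 16 candidate sequences in total.
The sequences that satisfy every rule: Adj Adj Prep Prep Det; Adj Det Prep Prep Det; Det Adj Prep Prep Det; Det Det Prep Prep Det.
Count = 4.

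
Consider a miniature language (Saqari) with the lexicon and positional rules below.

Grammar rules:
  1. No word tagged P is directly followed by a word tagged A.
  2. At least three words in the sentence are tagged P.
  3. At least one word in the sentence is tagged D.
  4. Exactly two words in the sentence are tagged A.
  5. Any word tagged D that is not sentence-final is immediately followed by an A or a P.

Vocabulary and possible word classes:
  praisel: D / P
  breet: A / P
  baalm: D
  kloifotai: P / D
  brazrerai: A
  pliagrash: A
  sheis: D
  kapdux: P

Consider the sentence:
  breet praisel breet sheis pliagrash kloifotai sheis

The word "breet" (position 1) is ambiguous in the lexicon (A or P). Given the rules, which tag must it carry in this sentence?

Candidates per position — 1:breet {A,P}; 2:praisel {D,P}; 3:breet {A,P}; 4:sheis {D}; 5:pliagrash {A}; 6:kloifotai {P,D}; 7:sheis {D}.
Word 6 cannot be D — rule 5 would then fail for every completion. It is P.
Position 1: the remaining choice is settled jointly with positions 2, 3 — only A at position 1 is part of a tagging that satisfies every rule.
That leaves exactly one tagging: A P P D A P D.
Rule-by-rule: rule 1 ok; rule 2 ok; rule 3 ok; rule 4 ok; rule 5 ok.

A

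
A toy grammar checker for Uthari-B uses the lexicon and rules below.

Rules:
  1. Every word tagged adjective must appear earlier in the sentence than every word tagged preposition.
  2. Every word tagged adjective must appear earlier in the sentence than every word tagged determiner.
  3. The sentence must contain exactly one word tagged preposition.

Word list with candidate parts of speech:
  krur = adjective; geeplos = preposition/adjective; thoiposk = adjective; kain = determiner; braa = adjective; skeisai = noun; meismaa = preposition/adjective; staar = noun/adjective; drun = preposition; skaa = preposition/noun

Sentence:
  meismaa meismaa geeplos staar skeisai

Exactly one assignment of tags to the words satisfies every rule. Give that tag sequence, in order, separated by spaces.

adjective adjective preposition noun noun

Candidates per position — 1:meismaa {preposition,adjective}; 2:meismaa {preposition,adjective}; 3:geeplos {preposition,adjective}; 4:staar {noun,adjective}; 5:skeisai {noun}.
The remaining ambiguous positions (1, 2, 3, 4) are resolved jointly — only one combination satisfies every rule.
So the tagging must be: adjective adjective preposition noun noun.
Verifying each rule — rule 1 ✓; rule 2 ✓; rule 3 ✓.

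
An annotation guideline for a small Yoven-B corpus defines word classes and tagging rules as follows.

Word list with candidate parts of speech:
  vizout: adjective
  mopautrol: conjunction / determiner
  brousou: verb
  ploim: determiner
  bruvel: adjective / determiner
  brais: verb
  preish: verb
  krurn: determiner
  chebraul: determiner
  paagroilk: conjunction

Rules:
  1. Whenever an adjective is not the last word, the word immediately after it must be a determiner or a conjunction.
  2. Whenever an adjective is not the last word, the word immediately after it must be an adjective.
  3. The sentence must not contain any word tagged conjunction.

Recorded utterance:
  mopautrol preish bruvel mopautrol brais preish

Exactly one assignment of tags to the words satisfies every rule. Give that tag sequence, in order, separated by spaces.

Candidates per position — 1:mopautrol {conjunction,determiner}; 2:preish {verb}; 3:bruvel {adjective,determiner}; 4:mopautrol {conjunction,determiner}; 5:brais {verb}; 6:preish {verb}.
If word 1 were conjunction, no tagging could satisfy rule 3; so word 1 is determiner.
If word 3 were adjective, no tagging could satisfy rule 2; so word 3 is determiner.
If word 4 were conjunction, no tagging could satisfy rule 3; so word 4 is determiner.
The only consistent sequence is: determiner verb determiner determiner verb verb.
Rule-by-rule: rule 1 holds; rule 2 holds; rule 3 holds.

determiner verb determiner determiner verb verb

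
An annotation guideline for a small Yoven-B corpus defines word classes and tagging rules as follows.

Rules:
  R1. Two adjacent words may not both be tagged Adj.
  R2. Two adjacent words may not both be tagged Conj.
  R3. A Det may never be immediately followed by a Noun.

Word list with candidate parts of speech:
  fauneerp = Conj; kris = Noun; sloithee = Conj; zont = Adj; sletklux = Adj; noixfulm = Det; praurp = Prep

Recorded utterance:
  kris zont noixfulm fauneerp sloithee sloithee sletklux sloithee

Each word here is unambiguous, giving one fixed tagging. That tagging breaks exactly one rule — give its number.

Fixed tagging: Noun Adj Det Conj Conj Conj Adj Conj.
Rule check: R1 ok, R2 fails, R3 ok.
Only rule 2 fails.

2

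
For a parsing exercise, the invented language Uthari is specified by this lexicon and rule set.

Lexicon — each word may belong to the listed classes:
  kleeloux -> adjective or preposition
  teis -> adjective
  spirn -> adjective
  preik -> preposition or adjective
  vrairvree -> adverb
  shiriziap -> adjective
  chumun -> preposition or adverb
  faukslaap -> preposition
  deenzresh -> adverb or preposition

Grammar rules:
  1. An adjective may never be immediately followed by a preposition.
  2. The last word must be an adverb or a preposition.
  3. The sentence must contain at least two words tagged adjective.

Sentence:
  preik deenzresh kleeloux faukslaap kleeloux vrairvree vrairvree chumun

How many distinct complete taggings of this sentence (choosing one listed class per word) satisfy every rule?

2

Candidates per position — 1:preik {preposition,adjective}; 2:deenzresh {adverb,preposition}; 3:kleeloux {adjective,preposition}; 4:faukslaap {preposition}; 5:kleeloux {adjective,preposition}; 6:vrairvree {adverb}; 7:vrairvree {adverb}; 8:chumun {preposition,adverb}.
There are 32 candidate sequences in total.
The sequences that satisfy every rule: adjective adverb preposition preposition adjective adverb adverb preposition; adjective adverb preposition preposition adjective adverb adverb adverb.
Count = 2.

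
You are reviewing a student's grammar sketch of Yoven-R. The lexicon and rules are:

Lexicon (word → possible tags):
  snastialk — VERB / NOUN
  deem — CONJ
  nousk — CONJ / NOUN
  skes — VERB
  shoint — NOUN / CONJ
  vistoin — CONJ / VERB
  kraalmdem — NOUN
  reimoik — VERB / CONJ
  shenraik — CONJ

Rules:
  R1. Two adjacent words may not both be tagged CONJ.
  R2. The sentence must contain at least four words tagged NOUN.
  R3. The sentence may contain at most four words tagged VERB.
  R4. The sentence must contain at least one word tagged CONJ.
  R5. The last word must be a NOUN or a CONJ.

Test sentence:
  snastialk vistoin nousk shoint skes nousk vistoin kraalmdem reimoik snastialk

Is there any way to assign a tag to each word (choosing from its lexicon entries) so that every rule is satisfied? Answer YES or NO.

YES

Candidates per position — 1:snastialk {VERB,NOUN}; 2:vistoin {CONJ,VERB}; 3:nousk {CONJ,NOUN}; 4:shoint {NOUN,CONJ}; 5:skes {VERB}; 6:nousk {CONJ,NOUN}; 7:vistoin {CONJ,VERB}; 8:kraalmdem {NOUN}; 9:reimoik {VERB,CONJ}; 10:snastialk {VERB,NOUN}.
One satisfying assignment: VERB VERB NOUN CONJ VERB NOUN CONJ NOUN VERB NOUN.
Verifying each rule — rule 1 ok; rule 2 ok; rule 3 ok; rule 4 ok; rule 5 ok.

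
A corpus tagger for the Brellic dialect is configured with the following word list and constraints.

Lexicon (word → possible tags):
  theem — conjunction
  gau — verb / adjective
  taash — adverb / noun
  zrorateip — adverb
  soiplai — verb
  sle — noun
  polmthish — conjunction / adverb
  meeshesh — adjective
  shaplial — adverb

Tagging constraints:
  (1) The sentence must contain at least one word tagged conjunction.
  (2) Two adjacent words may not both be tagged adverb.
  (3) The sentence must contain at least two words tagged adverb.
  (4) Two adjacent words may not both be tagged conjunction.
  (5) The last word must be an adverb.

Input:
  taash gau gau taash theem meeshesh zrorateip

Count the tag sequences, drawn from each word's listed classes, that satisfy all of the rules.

12

Candidates per position — 1:taash {adverb,noun}; 2:gau {verb,adjective}; 3:gau {verb,adjective}; 4:taash {adverb,noun}; 5:theem {conjunction}; 6:meeshesh {adjective}; 7:zrorateip {adverb}.
There are 16 candidate sequences in total.
Checking each against the rules leaves 12 sequences.
Count = 12.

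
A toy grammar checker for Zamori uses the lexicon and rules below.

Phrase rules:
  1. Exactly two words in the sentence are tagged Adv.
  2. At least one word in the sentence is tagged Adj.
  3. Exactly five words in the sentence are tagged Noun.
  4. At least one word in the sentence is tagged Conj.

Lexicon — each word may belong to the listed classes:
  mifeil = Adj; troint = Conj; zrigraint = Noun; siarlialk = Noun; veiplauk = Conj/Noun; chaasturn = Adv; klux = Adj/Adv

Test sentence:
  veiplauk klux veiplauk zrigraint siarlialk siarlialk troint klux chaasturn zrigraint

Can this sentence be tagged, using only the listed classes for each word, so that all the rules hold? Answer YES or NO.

Candidates per position — 1:veiplauk {Conj,Noun}; 2:klux {Adj,Adv}; 3:veiplauk {Conj,Noun}; 4:zrigraint {Noun}; 5:siarlialk {Noun}; 6:siarlialk {Noun}; 7:troint {Conj}; 8:klux {Adj,Adv}; 9:chaasturn {Adv}; 10:zrigraint {Noun}.
One satisfying assignment: Conj Adj Noun Noun Noun Noun Conj Adv Adv Noun.
Check: rule 1 ok; rule 2 ok; rule 3 ok; rule 4 ok.

YES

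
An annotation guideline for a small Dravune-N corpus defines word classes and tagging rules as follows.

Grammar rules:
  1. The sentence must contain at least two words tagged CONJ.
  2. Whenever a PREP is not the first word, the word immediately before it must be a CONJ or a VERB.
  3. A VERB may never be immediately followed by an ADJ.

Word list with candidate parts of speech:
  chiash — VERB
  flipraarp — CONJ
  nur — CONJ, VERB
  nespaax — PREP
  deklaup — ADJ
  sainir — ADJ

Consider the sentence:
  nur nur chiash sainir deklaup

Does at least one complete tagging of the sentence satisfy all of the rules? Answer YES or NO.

NO

Candidates per position — 1:nur {CONJ,VERB}; 2:nur {CONJ,VERB}; 3:chiash {VERB}; 4:sainir {ADJ}; 5:deklaup {ADJ}.
Rule 3 cannot be satisfied by any choice of tags from the lexicon.
So there is no consistent tagging.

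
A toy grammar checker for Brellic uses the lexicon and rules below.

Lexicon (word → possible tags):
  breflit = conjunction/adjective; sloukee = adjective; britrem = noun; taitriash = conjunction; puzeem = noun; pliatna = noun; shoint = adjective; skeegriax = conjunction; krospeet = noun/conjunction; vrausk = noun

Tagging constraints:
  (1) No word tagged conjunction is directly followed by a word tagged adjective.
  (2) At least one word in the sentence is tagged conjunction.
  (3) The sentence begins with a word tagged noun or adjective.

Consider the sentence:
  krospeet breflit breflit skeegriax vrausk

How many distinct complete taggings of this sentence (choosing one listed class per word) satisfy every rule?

Candidates per position — 1:krospeet {noun,conjunction}; 2:breflit {conjunction,adjective}; 3:breflit {conjunction,adjective}; 4:skeegriax {conjunction}; 5:vrausk {noun}.
There are 8 candidate sequences in total.
The sequences that satisfy every rule: noun conjunction conjunction conjunction noun; noun adjective conjunction conjunction noun; noun adjective adjective conjunction noun.
Count = 3.

3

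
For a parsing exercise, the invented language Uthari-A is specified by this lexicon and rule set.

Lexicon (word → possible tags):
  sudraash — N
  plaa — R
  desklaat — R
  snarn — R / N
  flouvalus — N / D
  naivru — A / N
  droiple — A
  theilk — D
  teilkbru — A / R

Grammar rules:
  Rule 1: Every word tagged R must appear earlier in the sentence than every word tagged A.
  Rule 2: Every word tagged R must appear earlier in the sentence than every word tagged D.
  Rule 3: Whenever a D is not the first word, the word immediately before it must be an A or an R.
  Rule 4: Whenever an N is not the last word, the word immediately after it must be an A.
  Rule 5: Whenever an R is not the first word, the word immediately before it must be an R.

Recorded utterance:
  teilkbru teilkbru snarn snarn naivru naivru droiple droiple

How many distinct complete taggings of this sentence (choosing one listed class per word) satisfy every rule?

5

Candidates per position — 1:teilkbru {A,R}; 2:teilkbru {A,R}; 3:snarn {R,N}; 4:snarn {R,N}; 5:naivru {A,N}; 6:naivru {A,N}; 7:droiple {A}; 8:droiple {A}.
There are 64 candidate sequences in total.
The sequences that satisfy every rule: R R R R A A A A; R R R R A N A A; R R R R N A A A; R R R N A A A A; R R R N A N A A.
Count = 5.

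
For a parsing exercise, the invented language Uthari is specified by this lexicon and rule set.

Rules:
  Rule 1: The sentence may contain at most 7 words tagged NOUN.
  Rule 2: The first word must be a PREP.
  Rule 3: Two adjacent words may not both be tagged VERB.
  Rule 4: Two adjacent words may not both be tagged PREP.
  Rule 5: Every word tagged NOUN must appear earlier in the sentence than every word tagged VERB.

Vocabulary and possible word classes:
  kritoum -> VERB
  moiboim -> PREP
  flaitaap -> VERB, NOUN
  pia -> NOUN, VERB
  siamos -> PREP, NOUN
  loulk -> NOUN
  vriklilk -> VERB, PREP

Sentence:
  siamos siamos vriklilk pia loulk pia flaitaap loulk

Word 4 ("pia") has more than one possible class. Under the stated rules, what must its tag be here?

Candidates per position — 1:siamos {PREP,NOUN}; 2:siamos {PREP,NOUN}; 3:vriklilk {VERB,PREP}; 4:pia {NOUN,VERB}; 5:loulk {NOUN}; 6:pia {NOUN,VERB}; 7:flaitaap {VERB,NOUN}; 8:loulk {NOUN}.
If word 1 were NOUN, no tagging could satisfy rule 2; so word 1 is PREP.
If word 2 were PREP, no tagging could satisfy rule 4; so word 2 is NOUN.
If word 3 were VERB, no tagging could satisfy rule 5; so word 3 is PREP.
If word 4 were VERB, no tagging could satisfy rule 5; so word 4 is NOUN.
If word 6 were VERB, no tagging could satisfy rule 5; so word 6 is NOUN.
If word 7 were VERB, no tagging could satisfy rule 5; so word 7 is NOUN.
The unique satisfying tagging is: PREP NOUN PREP NOUN NOUN NOUN NOUN NOUN.
Verifying each rule — rule 1 satisfied; rule 2 satisfied; rule 3 satisfied; rule 4 satisfied; rule 5 satisfied.

NOUN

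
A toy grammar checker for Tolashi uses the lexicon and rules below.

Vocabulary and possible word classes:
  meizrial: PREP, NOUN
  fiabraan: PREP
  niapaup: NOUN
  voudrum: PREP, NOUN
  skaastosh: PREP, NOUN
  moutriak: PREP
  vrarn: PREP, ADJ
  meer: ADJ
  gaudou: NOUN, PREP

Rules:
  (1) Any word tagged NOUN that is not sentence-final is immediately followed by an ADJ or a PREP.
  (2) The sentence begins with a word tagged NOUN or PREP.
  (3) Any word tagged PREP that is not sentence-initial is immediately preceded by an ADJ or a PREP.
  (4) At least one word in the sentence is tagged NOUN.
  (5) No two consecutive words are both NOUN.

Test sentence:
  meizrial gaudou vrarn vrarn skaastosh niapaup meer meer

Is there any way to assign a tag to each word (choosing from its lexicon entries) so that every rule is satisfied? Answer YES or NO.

Candidates per position — 1:meizrial {PREP,NOUN}; 2:gaudou {NOUN,PREP}; 3:vrarn {PREP,ADJ}; 4:vrarn {PREP,ADJ}; 5:skaastosh {PREP,NOUN}; 6:niapaup {NOUN}; 7:meer {ADJ}; 8:meer {ADJ}.
One satisfying assignment: PREP NOUN ADJ ADJ PREP NOUN ADJ ADJ.
Check: rule 1 satisfied; rule 2 satisfied; rule 3 satisfied; rule 4 satisfied; rule 5 satisfied.

YES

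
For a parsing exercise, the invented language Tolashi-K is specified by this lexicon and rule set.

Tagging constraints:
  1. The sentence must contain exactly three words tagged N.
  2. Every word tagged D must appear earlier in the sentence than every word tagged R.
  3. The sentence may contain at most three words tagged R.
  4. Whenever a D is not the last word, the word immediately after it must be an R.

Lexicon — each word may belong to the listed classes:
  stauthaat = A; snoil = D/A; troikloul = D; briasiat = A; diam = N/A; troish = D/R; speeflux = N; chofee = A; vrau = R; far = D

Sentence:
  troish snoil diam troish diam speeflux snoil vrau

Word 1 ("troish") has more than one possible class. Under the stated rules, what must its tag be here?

R

Candidates per position — 1:troish {D,R}; 2:snoil {D,A}; 3:diam {N,A}; 4:troish {D,R}; 5:diam {N,A}; 6:speeflux {N}; 7:snoil {D,A}; 8:vrau {R}.
Position 1: D is ruled out by rule 4; that leaves R.
Position 2: D is ruled out by rule 2; that leaves A.
Position 3: A is ruled out by rule 1; that leaves N.
Position 4: D is ruled out by rule 2; that leaves R.
Position 5: A is ruled out by rule 1; that leaves N.
Position 7: D is ruled out by rule 2; that leaves A.
So the tagging must be: R A N R N N A R.
Verifying each rule — rule 1 ✓; rule 2 ✓; rule 3 ✓; rule 4 ✓.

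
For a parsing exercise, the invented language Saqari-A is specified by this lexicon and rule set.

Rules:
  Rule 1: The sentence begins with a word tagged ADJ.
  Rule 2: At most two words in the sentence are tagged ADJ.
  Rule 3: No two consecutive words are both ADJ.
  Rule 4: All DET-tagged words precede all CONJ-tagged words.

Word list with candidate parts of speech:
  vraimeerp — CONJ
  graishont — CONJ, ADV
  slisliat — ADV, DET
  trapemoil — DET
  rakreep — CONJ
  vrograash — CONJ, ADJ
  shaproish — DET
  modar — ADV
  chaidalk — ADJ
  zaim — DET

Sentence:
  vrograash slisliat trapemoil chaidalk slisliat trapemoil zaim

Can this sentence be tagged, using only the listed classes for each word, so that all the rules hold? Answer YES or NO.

YES

Candidates per position — 1:vrograash {CONJ,ADJ}; 2:slisliat {ADV,DET}; 3:trapemoil {DET}; 4:chaidalk {ADJ}; 5:slisliat {ADV,DET}; 6:trapemoil {DET}; 7:zaim {DET}.
One satisfying assignment: ADJ DET DET ADJ ADV DET DET.
Rule-by-rule: rule 1 ✓; rule 2 ✓; rule 3 ✓; rule 4 ✓.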